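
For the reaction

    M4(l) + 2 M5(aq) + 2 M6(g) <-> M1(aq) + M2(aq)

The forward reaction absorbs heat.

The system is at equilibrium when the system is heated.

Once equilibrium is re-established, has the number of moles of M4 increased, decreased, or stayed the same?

decreases

The forward reaction is endothermic. Raising T favours the endothermic direction — shift to the right.
The net shift is to the right. M4 is a reactant, so its amount decreases.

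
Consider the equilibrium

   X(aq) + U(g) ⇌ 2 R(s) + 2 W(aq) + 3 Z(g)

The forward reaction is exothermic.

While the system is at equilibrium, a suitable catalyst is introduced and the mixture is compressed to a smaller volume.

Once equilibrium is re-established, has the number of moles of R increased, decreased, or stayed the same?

decreases

A catalyst speeds both forward and reverse rates equally; it changes neither Q nor K — no shift from this change.
Gas moles: reactants 1, products 3 (Δn_gas = +2). Compression shifts the system toward the side with fewer moles of gas — to the left.
The net shift is to the left. R is a product, so its amount decreases.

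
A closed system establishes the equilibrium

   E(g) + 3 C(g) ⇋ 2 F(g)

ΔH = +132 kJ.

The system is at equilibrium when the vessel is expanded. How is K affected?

The equilibrium constant depends only on temperature. This perturbation may move the position of equilibrium, but since T is unchanged, K itself is unchanged.

unchanged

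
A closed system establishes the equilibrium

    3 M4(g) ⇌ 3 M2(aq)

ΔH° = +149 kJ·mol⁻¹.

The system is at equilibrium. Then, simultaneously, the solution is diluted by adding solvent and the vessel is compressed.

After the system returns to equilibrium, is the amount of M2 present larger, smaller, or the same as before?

Dilution lowers every aqueous concentration by the same factor. Δn_aq = 3 − 0 = +3, so the system shifts toward the side with more dissolved moles — to the right.
Gas moles: reactants 3, products 0 (Δn_gas = -3). Compression shifts the system toward the side with fewer moles of gas — to the right.
The net shift is to the right. M2 is a product, so its amount increases.

increases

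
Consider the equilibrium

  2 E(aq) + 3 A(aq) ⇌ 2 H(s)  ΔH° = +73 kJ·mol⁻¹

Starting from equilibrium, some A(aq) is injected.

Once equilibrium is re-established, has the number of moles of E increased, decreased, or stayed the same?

decreases

Adding A (aq), a reactant, drives the reaction to the right.
The net shift is to the right. E is a reactant, so its amount decreases.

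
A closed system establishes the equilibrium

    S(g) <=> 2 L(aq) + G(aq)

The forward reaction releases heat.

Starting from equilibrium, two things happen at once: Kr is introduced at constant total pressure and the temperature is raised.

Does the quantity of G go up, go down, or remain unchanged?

decreases

Adding inert gas at constant total pressure expands the volume and lowers every reacting partial pressure. With Δn_gas = 0 − 1 = -1, Q moves away from K toward the side with fewer gas moles, so the system shifts toward the side with more gas moles — to the left.
The forward reaction is exothermic. Raising T favours the endothermic direction — shift to the left.
The net shift is to the left. G is a product, so its amount decreases.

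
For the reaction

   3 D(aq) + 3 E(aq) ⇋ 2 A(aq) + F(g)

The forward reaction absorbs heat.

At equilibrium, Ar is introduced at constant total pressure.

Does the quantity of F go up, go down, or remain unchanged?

Adding inert gas at constant total pressure expands the volume and lowers every reacting partial pressure. With Δn_gas = 1 − 0 = +1, Q moves away from K toward the side with fewer gas moles, so the system shifts toward the side with more gas moles — to the right.
The net shift is to the right. F is a product, so its amount increases.

increases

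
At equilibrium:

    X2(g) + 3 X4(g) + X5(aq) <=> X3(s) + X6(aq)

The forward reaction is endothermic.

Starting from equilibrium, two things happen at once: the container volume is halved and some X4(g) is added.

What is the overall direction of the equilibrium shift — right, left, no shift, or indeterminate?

Gas moles: reactants 4, products 0 (Δn_gas = -4). Compression shifts the system toward the side with fewer moles of gas — to the right.
Adding X4 (g), a reactant, drives the reaction to the right.
All effects act in the same direction — net shift to the right.

right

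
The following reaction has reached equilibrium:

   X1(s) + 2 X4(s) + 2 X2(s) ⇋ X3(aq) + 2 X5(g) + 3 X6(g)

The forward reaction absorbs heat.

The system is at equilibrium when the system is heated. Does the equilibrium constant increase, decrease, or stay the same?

increases

K depends on temperature via the van 't Hoff relation. The forward reaction is endothermic, so raising T increases K.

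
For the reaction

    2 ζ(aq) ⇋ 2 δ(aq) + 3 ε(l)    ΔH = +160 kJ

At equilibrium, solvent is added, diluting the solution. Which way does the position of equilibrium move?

Dilution scales every aqueous concentration by the same factor. Δn_aq = 2 − 2 = 0, so Q is unchanged — no shift.

no shift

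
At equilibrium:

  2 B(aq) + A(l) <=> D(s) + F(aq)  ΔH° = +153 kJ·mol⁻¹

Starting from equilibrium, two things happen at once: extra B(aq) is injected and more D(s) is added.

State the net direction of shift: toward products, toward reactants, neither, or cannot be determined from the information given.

right

Adding B (aq), a reactant, drives the reaction to the right.
D is a pure solid; its activity is 1 regardless of amount, so Q is unaffected — no shift from this change.
Only the nonzero effect(s) matter; the net shift is to the right.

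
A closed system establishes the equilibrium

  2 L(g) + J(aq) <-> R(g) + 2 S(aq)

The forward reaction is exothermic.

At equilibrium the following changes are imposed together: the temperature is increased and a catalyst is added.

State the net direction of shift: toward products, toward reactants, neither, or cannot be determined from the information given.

left

The forward reaction is exothermic. Raising T favours the endothermic direction — shift to the left.
A catalyst speeds both forward and reverse rates equally; it changes neither Q nor K — no shift from this change.
Only the nonzero effect(s) matter; the net shift is to the left.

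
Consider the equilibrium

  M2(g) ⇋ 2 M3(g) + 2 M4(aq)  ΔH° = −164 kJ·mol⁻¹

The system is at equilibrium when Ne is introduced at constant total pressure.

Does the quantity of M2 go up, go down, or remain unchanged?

decreases

Adding inert gas at constant total pressure expands the volume and lowers every reacting partial pressure. With Δn_gas = 2 − 1 = +1, Q moves away from K toward the side with fewer gas moles, so the system shifts toward the side with more gas moles — to the right.
The net shift is to the right. M2 is a reactant, so its amount decreases.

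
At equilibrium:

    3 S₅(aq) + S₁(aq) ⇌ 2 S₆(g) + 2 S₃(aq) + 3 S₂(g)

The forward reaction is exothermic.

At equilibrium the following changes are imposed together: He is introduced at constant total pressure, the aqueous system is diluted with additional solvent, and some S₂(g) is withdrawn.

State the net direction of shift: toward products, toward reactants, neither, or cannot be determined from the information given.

cannot be determined

Adding inert gas at constant total pressure expands the volume and lowers every reacting partial pressure. With Δn_gas = 5 − 0 = +5, Q moves away from K toward the side with fewer gas moles, so the system shifts toward the side with more gas moles — to the right.
Dilution lowers every aqueous concentration by the same factor. Δn_aq = 2 − 4 = -2, so the system shifts toward the side with more dissolved moles — to the left.
Removing S₂ (g), a product, drives the reaction to the right.
The individual effects push in opposite directions; without quantitative information the net direction cannot be determined.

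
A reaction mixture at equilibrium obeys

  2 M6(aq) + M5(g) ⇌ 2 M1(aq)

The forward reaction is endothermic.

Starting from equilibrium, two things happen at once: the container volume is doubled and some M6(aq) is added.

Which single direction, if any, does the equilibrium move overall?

Gas moles: reactants 1, products 0 (Δn_gas = -1). Expansion shifts the system toward the side with more moles of gas — to the left.
Adding M6 (aq), a reactant, drives the reaction to the right.
The individual effects push in opposite directions; without quantitative information the net direction cannot be determined.

cannot be determined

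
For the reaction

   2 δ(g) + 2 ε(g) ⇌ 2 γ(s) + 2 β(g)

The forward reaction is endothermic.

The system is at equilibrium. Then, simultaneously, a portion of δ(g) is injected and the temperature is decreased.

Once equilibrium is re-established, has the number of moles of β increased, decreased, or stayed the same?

Adding δ (g), a reactant, drives the reaction to the right.
The forward reaction is endothermic. Lowering T favours the exothermic direction — shift to the left.
The two effects oppose each other, so the net shift — and hence the change in β — cannot be determined from the given information.

cannot be determined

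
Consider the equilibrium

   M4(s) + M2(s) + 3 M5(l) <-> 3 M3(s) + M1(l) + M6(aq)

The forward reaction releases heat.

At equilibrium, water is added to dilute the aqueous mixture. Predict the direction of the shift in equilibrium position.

Dilution lowers every aqueous concentration by the same factor. Δn_aq = 1 − 0 = +1, so the system shifts toward the side with more dissolved moles — to the right.

right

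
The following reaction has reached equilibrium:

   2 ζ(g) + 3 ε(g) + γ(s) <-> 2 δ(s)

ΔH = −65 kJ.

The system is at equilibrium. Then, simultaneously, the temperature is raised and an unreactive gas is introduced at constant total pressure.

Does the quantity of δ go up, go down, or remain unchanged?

decreases

The forward reaction is exothermic. Raising T favours the endothermic direction — shift to the left.
Adding inert gas at constant total pressure expands the volume and lowers every reacting partial pressure. With Δn_gas = 0 − 5 = -5, Q moves away from K toward the side with fewer gas moles, so the system shifts toward the side with more gas moles — to the left.
The net shift is to the left. δ is a product, so its amount decreases.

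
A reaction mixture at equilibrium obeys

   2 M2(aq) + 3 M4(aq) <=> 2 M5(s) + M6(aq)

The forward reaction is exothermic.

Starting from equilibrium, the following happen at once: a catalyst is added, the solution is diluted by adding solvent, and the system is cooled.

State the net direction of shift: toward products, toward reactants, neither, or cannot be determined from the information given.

A catalyst speeds both forward and reverse rates equally; it changes neither Q nor K — no shift from this change.
Dilution lowers every aqueous concentration by the same factor. Δn_aq = 1 − 5 = -4, so the system shifts toward the side with more dissolved moles — to the left.
The forward reaction is exothermic. Lowering T favours the exothermic direction — shift to the right.
The individual effects push in opposite directions; without quantitative information the net direction cannot be determined.

cannot be determined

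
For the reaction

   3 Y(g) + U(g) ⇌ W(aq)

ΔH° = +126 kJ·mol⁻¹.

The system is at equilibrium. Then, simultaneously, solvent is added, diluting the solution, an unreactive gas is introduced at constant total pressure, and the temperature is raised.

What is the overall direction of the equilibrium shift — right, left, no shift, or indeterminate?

Dilution lowers every aqueous concentration by the same factor. Δn_aq = 1 − 0 = +1, so the system shifts toward the side with more dissolved moles — to the right.
Adding inert gas at constant total pressure expands the volume and lowers every reacting partial pressure. With Δn_gas = 0 − 4 = -4, Q moves away from K toward the side with fewer gas moles, so the system shifts toward the side with more gas moles — to the left.
The forward reaction is endothermic. Raising T favours the endothermic direction — shift to the right.
The individual effects push in opposite directions; without quantitative information the net direction cannot be determined.

cannot be determined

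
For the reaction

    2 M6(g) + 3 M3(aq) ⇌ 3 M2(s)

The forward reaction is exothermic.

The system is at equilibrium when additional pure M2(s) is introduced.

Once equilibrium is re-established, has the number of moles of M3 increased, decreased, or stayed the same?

M2 is a pure solid; its activity is 1 regardless of amount, so Q is unaffected — no shift from this change.
No net shift occurs, so the amount of M3 is unchanged.

unchanged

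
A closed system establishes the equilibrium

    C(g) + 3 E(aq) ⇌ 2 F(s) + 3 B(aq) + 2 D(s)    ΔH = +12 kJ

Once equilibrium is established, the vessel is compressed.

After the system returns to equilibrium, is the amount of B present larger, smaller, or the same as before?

Gas moles: reactants 1, products 0 (Δn_gas = -1). Compression shifts the system toward the side with fewer moles of gas — to the right.
The net shift is to the right. B is a product, so its amount increases.

increases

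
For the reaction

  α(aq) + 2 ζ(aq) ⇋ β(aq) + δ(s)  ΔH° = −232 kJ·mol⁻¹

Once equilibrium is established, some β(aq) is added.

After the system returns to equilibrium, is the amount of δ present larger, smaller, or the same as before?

decreases

Adding β (aq), a product, drives the reaction to the left.
The net shift is to the left. δ is a product, so its amount decreases.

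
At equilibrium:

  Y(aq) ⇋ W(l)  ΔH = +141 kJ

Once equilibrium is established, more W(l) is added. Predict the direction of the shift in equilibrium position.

W is a pure liquid; its activity is 1 regardless of amount, so Q is unaffected — no shift from this change.

no shift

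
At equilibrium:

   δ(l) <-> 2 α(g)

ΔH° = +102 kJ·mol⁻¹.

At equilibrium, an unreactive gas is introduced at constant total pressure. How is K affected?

unchanged

The equilibrium constant depends only on temperature. This perturbation may move the position of equilibrium, but since T is unchanged, K itself is unchanged.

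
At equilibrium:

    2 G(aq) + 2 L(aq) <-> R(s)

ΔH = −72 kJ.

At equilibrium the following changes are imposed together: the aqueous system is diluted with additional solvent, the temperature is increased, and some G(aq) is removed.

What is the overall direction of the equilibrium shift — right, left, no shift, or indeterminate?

left

Dilution lowers every aqueous concentration by the same factor. Δn_aq = 0 − 4 = -4, so the system shifts toward the side with more dissolved moles — to the left.
The forward reaction is exothermic. Raising T favours the endothermic direction — shift to the left.
Removing G (aq), a reactant, drives the reaction to the left.
All effects act in the same direction — net shift to the left.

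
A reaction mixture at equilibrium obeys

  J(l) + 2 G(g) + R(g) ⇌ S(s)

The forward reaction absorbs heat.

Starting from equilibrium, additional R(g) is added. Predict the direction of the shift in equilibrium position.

right

Adding R (g), a reactant, drives the reaction to the right.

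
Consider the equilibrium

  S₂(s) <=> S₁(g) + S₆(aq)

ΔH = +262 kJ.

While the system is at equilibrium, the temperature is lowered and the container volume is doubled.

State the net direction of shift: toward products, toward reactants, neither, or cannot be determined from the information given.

The forward reaction is endothermic. Lowering T favours the exothermic direction — shift to the left.
Gas moles: reactants 0, products 1 (Δn_gas = +1). Expansion shifts the system toward the side with more moles of gas — to the right.
The individual effects push in opposite directions; without quantitative information the net direction cannot be determined.

cannot be determined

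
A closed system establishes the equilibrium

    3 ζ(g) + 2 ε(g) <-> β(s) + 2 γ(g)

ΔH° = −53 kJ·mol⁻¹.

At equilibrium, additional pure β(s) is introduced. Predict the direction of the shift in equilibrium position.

β is a pure solid; its activity is 1 regardless of amount, so Q is unaffected — no shift from this change.

no shift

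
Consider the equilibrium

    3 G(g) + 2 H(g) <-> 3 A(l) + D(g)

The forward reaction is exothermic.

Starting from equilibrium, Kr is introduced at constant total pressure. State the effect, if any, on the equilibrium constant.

The equilibrium constant depends only on temperature. This perturbation may move the position of equilibrium, but since T is unchanged, K itself is unchanged.

unchanged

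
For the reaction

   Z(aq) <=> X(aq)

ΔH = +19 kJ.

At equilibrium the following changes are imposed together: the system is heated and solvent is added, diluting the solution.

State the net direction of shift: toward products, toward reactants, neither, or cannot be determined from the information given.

right

The forward reaction is endothermic. Raising T favours the endothermic direction — shift to the right.
Dilution scales every aqueous concentration by the same factor. Δn_aq = 1 − 1 = 0, so Q is unchanged — no shift.
Only the nonzero effect(s) matter; the net shift is to the right.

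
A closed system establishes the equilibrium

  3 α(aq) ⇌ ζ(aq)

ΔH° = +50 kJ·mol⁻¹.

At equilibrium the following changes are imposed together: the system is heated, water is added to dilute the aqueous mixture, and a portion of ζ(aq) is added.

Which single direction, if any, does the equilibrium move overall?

The forward reaction is endothermic. Raising T favours the endothermic direction — shift to the right.
Dilution lowers every aqueous concentration by the same factor. Δn_aq = 1 − 3 = -2, so the system shifts toward the side with more dissolved moles — to the left.
Adding ζ (aq), a product, drives the reaction to the left.
The individual effects push in opposite directions; without quantitative information the net direction cannot be determined.

cannot be determined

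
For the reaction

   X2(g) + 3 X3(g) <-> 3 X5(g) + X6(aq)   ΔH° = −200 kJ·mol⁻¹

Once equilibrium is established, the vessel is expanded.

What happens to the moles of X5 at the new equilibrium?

Gas moles: reactants 4, products 3 (Δn_gas = -1). Expansion shifts the system toward the side with more moles of gas — to the left.
The net shift is to the left. X5 is a product, so its amount decreases.

decreases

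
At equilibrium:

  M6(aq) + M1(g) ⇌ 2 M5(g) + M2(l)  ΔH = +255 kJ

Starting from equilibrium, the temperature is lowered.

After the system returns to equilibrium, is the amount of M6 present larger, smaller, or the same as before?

The forward reaction is endothermic. Lowering T favours the exothermic direction — shift to the left.
The net shift is to the left. M6 is a reactant, so its amount increases.

increases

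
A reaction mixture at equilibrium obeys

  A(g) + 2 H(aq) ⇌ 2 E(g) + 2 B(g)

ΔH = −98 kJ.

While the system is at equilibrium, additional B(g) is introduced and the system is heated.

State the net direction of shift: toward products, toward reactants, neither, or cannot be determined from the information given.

left

Adding B (g), a product, drives the reaction to the left.
The forward reaction is exothermic. Raising T favours the endothermic direction — shift to the left.
All effects act in the same direction — net shift to the left.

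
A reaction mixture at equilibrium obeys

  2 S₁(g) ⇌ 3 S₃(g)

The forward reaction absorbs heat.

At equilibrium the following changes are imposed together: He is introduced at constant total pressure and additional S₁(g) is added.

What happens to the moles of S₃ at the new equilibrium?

Adding inert gas at constant total pressure expands the volume and lowers every reacting partial pressure. With Δn_gas = 3 − 2 = +1, Q moves away from K toward the side with fewer gas moles, so the system shifts toward the side with more gas moles — to the right.
Adding S₁ (g), a reactant, drives the reaction to the right.
The net shift is to the right. S₃ is a product, so its amount increases.

increases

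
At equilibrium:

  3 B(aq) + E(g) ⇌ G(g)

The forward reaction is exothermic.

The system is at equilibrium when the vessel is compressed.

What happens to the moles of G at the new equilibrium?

Gas moles: reactants 1, products 1. Δn_gas = 0, so a volume change leaves Q equal to K — no shift from this change.
No net shift occurs, so the amount of G is unchanged.

unchanged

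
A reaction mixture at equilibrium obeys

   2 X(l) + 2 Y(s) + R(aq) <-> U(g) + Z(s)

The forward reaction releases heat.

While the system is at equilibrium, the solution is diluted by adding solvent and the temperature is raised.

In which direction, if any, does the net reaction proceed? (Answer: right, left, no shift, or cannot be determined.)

left

Dilution lowers every aqueous concentration by the same factor. Δn_aq = 0 − 1 = -1, so the system shifts toward the side with more dissolved moles — to the left.
The forward reaction is exothermic. Raising T favours the endothermic direction — shift to the left.
All effects act in the same direction — net shift to the left.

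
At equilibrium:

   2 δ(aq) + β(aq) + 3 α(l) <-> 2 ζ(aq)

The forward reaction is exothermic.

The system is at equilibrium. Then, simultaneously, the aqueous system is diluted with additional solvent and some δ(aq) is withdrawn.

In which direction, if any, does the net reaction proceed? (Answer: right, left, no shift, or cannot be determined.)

left

Dilution lowers every aqueous concentration by the same factor. Δn_aq = 2 − 3 = -1, so the system shifts toward the side with more dissolved moles — to the left.
Removing δ (aq), a reactant, drives the reaction to the left.
All effects act in the same direction — net shift to the left.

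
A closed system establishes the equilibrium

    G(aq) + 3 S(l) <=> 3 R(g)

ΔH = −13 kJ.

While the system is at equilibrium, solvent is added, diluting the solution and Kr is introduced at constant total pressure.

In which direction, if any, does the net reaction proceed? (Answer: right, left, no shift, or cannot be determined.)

cannot be determined

Dilution lowers every aqueous concentration by the same factor. Δn_aq = 0 − 1 = -1, so the system shifts toward the side with more dissolved moles — to the left.
Adding inert gas at constant total pressure expands the volume and lowers every reacting partial pressure. With Δn_gas = 3 − 0 = +3, Q moves away from K toward the side with fewer gas moles, so the system shifts toward the side with more gas moles — to the right.
The individual effects push in opposite directions; without quantitative information the net direction cannot be determined.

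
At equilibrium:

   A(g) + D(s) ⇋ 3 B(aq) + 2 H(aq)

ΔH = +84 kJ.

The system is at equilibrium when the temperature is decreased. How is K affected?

decreases

K depends on temperature via the van 't Hoff relation. The forward reaction is endothermic, so lowering T decreases K.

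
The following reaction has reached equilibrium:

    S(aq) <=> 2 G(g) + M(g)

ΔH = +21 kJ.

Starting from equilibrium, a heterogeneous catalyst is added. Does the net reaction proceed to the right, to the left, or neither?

A catalyst speeds both forward and reverse rates equally; it changes neither Q nor K — no shift from this change.

no shift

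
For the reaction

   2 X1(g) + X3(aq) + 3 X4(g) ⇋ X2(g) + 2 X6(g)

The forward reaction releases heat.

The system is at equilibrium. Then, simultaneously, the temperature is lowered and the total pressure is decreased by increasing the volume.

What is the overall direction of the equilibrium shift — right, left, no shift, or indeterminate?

The forward reaction is exothermic. Lowering T favours the exothermic direction — shift to the right.
Gas moles: reactants 5, products 3 (Δn_gas = -2). Expansion shifts the system toward the side with more moles of gas — to the left.
The individual effects push in opposite directions; without quantitative information the net direction cannot be determined.

cannot be determined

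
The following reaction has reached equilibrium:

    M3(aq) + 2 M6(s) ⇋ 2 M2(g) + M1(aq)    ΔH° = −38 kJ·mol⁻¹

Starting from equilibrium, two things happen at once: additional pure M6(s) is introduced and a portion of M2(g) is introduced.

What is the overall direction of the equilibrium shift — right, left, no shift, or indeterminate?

left

M6 is a pure solid; its activity is 1 regardless of amount, so Q is unaffected — no shift from this change.
Adding M2 (g), a product, drives the reaction to the left.
Only the nonzero effect(s) matter; the net shift is to the left.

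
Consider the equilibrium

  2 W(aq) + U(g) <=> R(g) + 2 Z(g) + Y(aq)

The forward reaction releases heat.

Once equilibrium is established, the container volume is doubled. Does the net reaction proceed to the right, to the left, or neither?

right

Gas moles: reactants 1, products 3 (Δn_gas = +2). Expansion shifts the system toward the side with more moles of gas — to the right.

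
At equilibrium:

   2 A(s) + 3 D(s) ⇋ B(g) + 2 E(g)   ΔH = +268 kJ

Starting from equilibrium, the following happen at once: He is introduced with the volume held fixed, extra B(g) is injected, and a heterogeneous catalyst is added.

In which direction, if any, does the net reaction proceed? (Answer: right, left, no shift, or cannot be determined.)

At constant volume, adding an inert gas leaves every reacting species' partial pressure unchanged, so Q is unchanged — no shift from this change.
Adding B (g), a product, drives the reaction to the left.
A catalyst speeds both forward and reverse rates equally; it changes neither Q nor K — no shift from this change.
Only the nonzero effect(s) matter; the net shift is to the left.

left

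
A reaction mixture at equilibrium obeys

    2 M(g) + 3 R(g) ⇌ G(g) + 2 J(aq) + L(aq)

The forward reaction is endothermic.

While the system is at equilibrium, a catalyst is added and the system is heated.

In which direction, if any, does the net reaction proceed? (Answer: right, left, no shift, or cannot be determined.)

A catalyst speeds both forward and reverse rates equally; it changes neither Q nor K — no shift from this change.
The forward reaction is endothermic. Raising T favours the endothermic direction — shift to the right.
Only the nonzero effect(s) matter; the net shift is to the right.

right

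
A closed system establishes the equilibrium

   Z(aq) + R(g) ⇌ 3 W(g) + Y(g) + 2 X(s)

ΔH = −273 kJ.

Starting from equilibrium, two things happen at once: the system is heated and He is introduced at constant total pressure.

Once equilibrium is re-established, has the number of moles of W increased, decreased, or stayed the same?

cannot be determined

The forward reaction is exothermic. Raising T favours the endothermic direction — shift to the left.
Adding inert gas at constant total pressure expands the volume and lowers every reacting partial pressure. With Δn_gas = 4 − 1 = +3, Q moves away from K toward the side with fewer gas moles, so the system shifts toward the side with more gas moles — to the right.
The two effects oppose each other, so the net shift — and hence the change in W — cannot be determined from the given information.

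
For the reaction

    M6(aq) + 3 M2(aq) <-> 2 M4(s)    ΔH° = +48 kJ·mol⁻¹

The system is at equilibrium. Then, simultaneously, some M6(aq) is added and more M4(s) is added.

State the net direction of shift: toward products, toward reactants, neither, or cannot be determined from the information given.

right

Adding M6 (aq), a reactant, drives the reaction to the right.
M4 is a pure solid; its activity is 1 regardless of amount, so Q is unaffected — no shift from this change.
Only the nonzero effect(s) matter; the net shift is to the right.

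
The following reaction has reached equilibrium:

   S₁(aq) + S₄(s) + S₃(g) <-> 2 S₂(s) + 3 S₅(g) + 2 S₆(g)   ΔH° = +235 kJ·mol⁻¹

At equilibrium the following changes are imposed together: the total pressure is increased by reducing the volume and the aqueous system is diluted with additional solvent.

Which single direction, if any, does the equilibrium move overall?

Gas moles: reactants 1, products 5 (Δn_gas = +4). Compression shifts the system toward the side with fewer moles of gas — to the left.
Dilution lowers every aqueous concentration by the same factor. Δn_aq = 0 − 1 = -1, so the system shifts toward the side with more dissolved moles — to the left.
All effects act in the same direction — net shift to the left.

left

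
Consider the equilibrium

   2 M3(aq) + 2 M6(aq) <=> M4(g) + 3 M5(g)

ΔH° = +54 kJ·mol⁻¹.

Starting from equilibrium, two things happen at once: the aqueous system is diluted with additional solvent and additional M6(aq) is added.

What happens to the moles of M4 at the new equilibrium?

cannot be determined

Dilution lowers every aqueous concentration by the same factor. Δn_aq = 0 − 4 = -4, so the system shifts toward the side with more dissolved moles — to the left.
Adding M6 (aq), a reactant, drives the reaction to the right.
The two effects oppose each other, so the net shift — and hence the change in M4 — cannot be determined from the given information.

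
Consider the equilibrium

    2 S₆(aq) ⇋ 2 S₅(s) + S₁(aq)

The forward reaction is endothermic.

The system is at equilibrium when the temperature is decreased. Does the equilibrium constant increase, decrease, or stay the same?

decreases

K depends on temperature via the van 't Hoff relation. The forward reaction is endothermic, so lowering T decreases K.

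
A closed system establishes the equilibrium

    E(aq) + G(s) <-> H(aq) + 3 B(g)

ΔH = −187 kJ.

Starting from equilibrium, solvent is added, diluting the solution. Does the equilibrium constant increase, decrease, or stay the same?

unchanged

The equilibrium constant depends only on temperature. This perturbation changes neither the position of equilibrium nor K.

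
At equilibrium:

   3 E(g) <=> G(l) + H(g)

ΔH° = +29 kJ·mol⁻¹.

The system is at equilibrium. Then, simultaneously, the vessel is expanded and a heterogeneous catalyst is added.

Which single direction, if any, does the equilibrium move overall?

left

Gas moles: reactants 3, products 1 (Δn_gas = -2). Expansion shifts the system toward the side with more moles of gas — to the left.
A catalyst speeds both forward and reverse rates equally; it changes neither Q nor K — no shift from this change.
Only the nonzero effect(s) matter; the net shift is to the left.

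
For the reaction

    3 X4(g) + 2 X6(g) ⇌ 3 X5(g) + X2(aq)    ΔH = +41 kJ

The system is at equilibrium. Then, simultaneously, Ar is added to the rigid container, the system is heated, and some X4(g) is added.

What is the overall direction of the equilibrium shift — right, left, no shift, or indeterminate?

At constant volume, adding an inert gas leaves every reacting species' partial pressure unchanged, so Q is unchanged — no shift from this change.
The forward reaction is endothermic. Raising T favours the endothermic direction — shift to the right.
Adding X4 (g), a reactant, drives the reaction to the right.
Only the nonzero effect(s) matter; the net shift is to the right.

right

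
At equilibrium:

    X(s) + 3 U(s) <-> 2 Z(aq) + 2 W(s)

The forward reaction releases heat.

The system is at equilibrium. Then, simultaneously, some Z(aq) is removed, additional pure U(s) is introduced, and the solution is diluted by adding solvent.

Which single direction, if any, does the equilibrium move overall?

right

Removing Z (aq), a product, drives the reaction to the right.
U is a pure solid; its activity is 1 regardless of amount, so Q is unaffected — no shift from this change.
Dilution lowers every aqueous concentration by the same factor. Δn_aq = 2 − 0 = +2, so the system shifts toward the side with more dissolved moles — to the right.
Only the nonzero effect(s) matter; the net shift is to the right.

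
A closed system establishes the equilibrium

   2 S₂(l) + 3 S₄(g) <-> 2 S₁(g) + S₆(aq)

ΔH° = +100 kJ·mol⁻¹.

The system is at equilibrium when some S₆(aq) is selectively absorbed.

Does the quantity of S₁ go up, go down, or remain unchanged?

increases

Removing S₆ (aq), a product, drives the reaction to the right.
The net shift is to the right. S₁ is a product, so its amount increases.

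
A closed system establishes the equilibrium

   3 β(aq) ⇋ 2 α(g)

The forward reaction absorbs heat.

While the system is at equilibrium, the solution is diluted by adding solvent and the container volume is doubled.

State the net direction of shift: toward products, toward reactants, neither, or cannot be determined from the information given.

cannot be determined

Dilution lowers every aqueous concentration by the same factor. Δn_aq = 0 − 3 = -3, so the system shifts toward the side with more dissolved moles — to the left.
Gas moles: reactants 0, products 2 (Δn_gas = +2). Expansion shifts the system toward the side with more moles of gas — to the right.
The individual effects push in opposite directions; without quantitative information the net direction cannot be determined.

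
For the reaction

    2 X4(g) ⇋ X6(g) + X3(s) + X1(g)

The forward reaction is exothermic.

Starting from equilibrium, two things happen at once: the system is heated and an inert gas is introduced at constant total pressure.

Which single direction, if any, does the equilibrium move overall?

left

The forward reaction is exothermic. Raising T favours the endothermic direction — shift to the left.
Adding inert gas at constant total pressure expands the volume, scaling every reacting partial pressure by the same factor. Δn_gas = 2 − 2 = 0, so Q is unchanged — no shift.
Only the nonzero effect(s) matter; the net shift is to the left.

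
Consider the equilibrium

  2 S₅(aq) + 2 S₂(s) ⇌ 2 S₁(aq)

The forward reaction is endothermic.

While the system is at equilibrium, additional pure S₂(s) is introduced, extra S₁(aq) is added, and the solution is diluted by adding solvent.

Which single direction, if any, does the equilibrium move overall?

S₂ is a pure solid; its activity is 1 regardless of amount, so Q is unaffected — no shift from this change.
Adding S₁ (aq), a product, drives the reaction to the left.
Dilution scales every aqueous concentration by the same factor. Δn_aq = 2 − 2 = 0, so Q is unchanged — no shift.
Only the nonzero effect(s) matter; the net shift is to the left.

left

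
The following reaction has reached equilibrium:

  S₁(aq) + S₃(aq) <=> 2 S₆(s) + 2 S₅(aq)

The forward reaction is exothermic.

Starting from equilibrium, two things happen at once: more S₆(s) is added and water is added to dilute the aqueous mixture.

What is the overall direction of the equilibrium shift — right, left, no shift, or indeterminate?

no shift

S₆ is a pure solid; its activity is 1 regardless of amount, so Q is unaffected — no shift from this change.
Dilution scales every aqueous concentration by the same factor. Δn_aq = 2 − 2 = 0, so Q is unchanged — no shift.
None of the changes alters Q relative to K, so there is no net shift.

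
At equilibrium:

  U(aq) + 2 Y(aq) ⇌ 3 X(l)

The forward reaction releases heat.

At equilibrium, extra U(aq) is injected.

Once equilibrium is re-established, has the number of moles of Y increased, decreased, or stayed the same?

Adding U (aq), a reactant, drives the reaction to the right.
The net shift is to the right. Y is a reactant, so its amount decreases.

decreases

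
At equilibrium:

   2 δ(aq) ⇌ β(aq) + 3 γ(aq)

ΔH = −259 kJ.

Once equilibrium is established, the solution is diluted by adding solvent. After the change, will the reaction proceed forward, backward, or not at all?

right

Dilution lowers every aqueous concentration by the same factor. Δn_aq = 4 − 2 = +2, so the system shifts toward the side with more dissolved moles — to the right.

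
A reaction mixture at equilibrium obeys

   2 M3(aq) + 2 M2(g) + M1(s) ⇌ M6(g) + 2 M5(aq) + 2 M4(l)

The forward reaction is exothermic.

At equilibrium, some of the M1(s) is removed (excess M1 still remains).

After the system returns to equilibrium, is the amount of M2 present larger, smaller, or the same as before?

unchanged

M1 is a pure solid; its activity is 1 regardless of amount, so Q is unaffected — no shift from this change.
No net shift occurs, so the amount of M2 is unchanged.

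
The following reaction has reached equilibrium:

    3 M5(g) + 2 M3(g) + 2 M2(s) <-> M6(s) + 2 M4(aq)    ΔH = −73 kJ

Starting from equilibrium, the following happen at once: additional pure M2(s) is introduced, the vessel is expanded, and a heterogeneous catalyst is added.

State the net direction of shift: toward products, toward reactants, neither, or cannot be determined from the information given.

M2 is a pure solid; its activity is 1 regardless of amount, so Q is unaffected — no shift from this change.
Gas moles: reactants 5, products 0 (Δn_gas = -5). Expansion shifts the system toward the side with more moles of gas — to the left.
A catalyst speeds both forward and reverse rates equally; it changes neither Q nor K — no shift from this change.
Only the nonzero effect(s) matter; the net shift is to the left.

left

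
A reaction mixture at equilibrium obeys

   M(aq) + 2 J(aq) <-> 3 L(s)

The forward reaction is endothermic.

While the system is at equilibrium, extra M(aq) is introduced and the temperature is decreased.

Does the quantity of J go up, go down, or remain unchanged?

Adding M (aq), a reactant, drives the reaction to the right.
The forward reaction is endothermic. Lowering T favours the exothermic direction — shift to the left.
The two effects oppose each other, so the net shift — and hence the change in J — cannot be determined from the given information.

cannot be determined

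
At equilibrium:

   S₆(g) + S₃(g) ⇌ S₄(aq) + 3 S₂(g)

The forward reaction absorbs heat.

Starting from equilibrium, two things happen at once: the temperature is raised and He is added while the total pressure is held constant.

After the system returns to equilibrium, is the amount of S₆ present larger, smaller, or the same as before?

decreases

The forward reaction is endothermic. Raising T favours the endothermic direction — shift to the right.
Adding inert gas at constant total pressure expands the volume and lowers every reacting partial pressure. With Δn_gas = 3 − 2 = +1, Q moves away from K toward the side with fewer gas moles, so the system shifts toward the side with more gas moles — to the right.
The net shift is to the right. S₆ is a reactant, so its amount decreases.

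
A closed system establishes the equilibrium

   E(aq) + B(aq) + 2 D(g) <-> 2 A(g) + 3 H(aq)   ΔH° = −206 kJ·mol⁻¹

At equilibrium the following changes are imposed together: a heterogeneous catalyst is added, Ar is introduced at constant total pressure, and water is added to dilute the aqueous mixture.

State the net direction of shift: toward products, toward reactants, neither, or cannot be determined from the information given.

right

A catalyst speeds both forward and reverse rates equally; it changes neither Q nor K — no shift from this change.
Adding inert gas at constant total pressure expands the volume, scaling every reacting partial pressure by the same factor. Δn_gas = 2 − 2 = 0, so Q is unchanged — no shift.
Dilution lowers every aqueous concentration by the same factor. Δn_aq = 3 − 2 = +1, so the system shifts toward the side with more dissolved moles — to the right.
Only the nonzero effect(s) matter; the net shift is to the right.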